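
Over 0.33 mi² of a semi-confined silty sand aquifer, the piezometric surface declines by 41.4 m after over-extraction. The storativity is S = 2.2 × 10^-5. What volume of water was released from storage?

ΔV ≈ 778 m³

A = 0.33 mi² = 8.547 × 10^5 m²
ΔV = S × A × Δh = 2.2 × 10^-5 × 8.547 × 10^5 m² × 41.4 m = 778.5 m³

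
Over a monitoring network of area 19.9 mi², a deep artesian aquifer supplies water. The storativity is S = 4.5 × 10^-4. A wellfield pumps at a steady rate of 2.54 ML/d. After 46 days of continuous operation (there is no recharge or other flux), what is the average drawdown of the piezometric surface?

A = 19.9 mi² = 5.154 × 10^7 m²
Q = 2.54 ML/d = 2540 m³/d
ΔV = Q × t = 2540 m³/d × 46 d = 1.168 × 10^5 m³
Δh = ΔV / (S × A) = 1.168 × 10^5 / (4.5 × 10^-4 × 5.154 × 10^7) = 5.038 m

Δh ≈ 5.04 m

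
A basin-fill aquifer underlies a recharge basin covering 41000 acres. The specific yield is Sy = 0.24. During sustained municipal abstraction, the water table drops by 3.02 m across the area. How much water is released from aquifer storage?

ΔV ≈ 1.2 × 10^8 m³

A = 41000 acres = 1.659 × 10^8 m²
ΔV = Sy × A × Δh = 0.24 × 1.659 × 10^8 m² × 3.02 m = 1.203 × 10^8 m³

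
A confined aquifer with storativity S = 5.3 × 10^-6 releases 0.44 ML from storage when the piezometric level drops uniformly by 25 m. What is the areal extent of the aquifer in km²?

A ≈ 3.32 km²

ΔV = 0.44 ML = 440 m³
A = ΔV / (S × Δh) = 440 / (5.3 × 10^-6 × 25) = 3.321 × 10^6 m²
A = 3.321 × 10^6 m² = 3.321 km²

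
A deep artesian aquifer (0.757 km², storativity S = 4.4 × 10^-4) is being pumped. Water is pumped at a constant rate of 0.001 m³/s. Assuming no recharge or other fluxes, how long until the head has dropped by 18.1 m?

A = 0.757 km² = 7.57 × 10^5 m²
ΔV = S × A × Δh = 4.4 × 10^-4 × 7.57 × 10^5 × 18.1 = 6029 m³
Q = 0.001 m³/s = 86.4 m³/d
t = ΔV / Q = 6029 m³ / 86.4 m³/d = 69.78 d

t ≈ 69.8 days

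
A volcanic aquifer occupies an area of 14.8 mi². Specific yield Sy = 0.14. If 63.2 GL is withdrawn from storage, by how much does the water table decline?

Δh ≈ 11.8 m

A = 14.8 mi² = 3.833 × 10^7 m²
ΔV = 63.2 GL = 6.32 × 10^7 m³
Δh = ΔV / (Sy × A) = 6.32 × 10^7 m³ / (0.14 × 3.833 × 10^7 m²) = 11.78 m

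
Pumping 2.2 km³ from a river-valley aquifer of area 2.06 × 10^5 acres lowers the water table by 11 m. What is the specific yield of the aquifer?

A = 2.06 × 10^5 acres = 8.337 × 10^8 m²
ΔV = 2.2 km³ = 2.2 × 10^9 m³
Sy = ΔV / (A × Δh) = 2.2 × 10^9 m³ / (8.337 × 10^8 m² × 11 m) = 0.2399

Sy ≈ 0.24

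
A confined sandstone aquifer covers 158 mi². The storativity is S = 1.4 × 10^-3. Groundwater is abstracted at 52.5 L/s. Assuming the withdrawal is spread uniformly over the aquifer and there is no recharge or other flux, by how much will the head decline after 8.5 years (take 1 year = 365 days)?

Δh ≈ 24.6 m

A = 158 mi² = 4.092 × 10^8 m²
Q = 52.5 L/s = 4536 m³/d
t = 8.5 years = 3102 d
ΔV = Q × t = 4536 m³/d × 3102 d = 1.407 × 10^7 m³
Δh = ΔV / (S × A) = 1.407 × 10^7 / (0.0014 × 4.092 × 10^8) = 24.56 m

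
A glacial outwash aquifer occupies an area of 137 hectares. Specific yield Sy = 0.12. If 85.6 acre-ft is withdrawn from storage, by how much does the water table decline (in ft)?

A = 137 hectares = 1.37 × 10^6 m²
ΔV = 85.6 acre-ft = 1.056 × 10^5 m³
Δh = ΔV / (Sy × A) = 1.056 × 10^5 m³ / (0.12 × 1.37 × 10^6 m²) = 0.6423 m
Δh = 0.6423 m = 2.107 ft

Δh ≈ 2.11 ft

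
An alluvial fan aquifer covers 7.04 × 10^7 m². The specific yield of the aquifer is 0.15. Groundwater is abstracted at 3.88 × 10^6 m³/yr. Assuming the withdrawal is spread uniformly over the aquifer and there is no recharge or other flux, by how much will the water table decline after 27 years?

Δh ≈ 9.92 m

Q = 3.88 × 10^6 m³/yr = 10630 m³/d
t = 27 years = 9855 d
ΔV = Q × t = 10630 m³/d × 9855 d = 1.048 × 10^8 m³
Δh = ΔV / (Sy × A) = 1.048 × 10^8 / (0.15 × 7.04 × 10^7) = 9.92 m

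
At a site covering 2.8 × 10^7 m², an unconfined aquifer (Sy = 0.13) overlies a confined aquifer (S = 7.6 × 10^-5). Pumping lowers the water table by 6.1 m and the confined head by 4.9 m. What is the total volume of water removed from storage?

Unconfined: ΔV_u = Sy × A × Δh_u = 0.13 × 2.8 × 10^7 × 6.1 = 2.22 × 10^7 m³
Confined: ΔV_c = S × A × Δh_c = 7.6 × 10^-5 × 2.8 × 10^7 × 4.9 = 10430 m³
Total ΔV = 2.22 × 10^7 + 10430 = 2.221 × 10^7 m³

ΔV ≈ 2.22 × 10^7 m³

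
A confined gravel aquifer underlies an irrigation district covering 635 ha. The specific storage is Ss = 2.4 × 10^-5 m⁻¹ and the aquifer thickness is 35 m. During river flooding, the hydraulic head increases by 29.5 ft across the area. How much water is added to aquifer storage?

ΔV ≈ 48000 m³

S = Ss × b = 2.4 × 10^-5 m⁻¹ × 35 m = 8.4 × 10^-4
A = 635 ha = 6.35 × 10^6 m²
Δh = 29.5 ft = 8.992 m
ΔV = S × A × Δh = 8.4 × 10^-4 × 6.35 × 10^6 m² × 8.992 m = 47960 m³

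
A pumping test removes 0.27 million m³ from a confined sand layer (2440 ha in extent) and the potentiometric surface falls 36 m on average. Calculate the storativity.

A = 2440 ha = 2.44 × 10^7 m²
ΔV = 0.27 million m³ = 2.7 × 10^5 m³
S = ΔV / (A × Δh) = 2.7 × 10^5 m³ / (2.44 × 10^7 m² × 36 m) = 3.074 × 10^-4

S ≈ 3.1 × 10^-4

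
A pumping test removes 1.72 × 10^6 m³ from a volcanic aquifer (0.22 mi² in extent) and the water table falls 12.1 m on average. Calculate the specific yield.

A = 0.22 mi² = 5.698 × 10^5 m²
Sy = ΔV / (A × Δh) = 1.72 × 10^6 m³ / (5.698 × 10^5 m² × 12.1 m) = 0.2495

Sy ≈ 0.25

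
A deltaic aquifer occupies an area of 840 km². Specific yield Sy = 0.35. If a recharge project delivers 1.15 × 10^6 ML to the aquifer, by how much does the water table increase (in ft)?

A = 840 km² = 8.4 × 10^8 m²
ΔV = 1.15 × 10^6 ML = 1.15 × 10^9 m³
Δh = ΔV / (Sy × A) = 1.15 × 10^9 m³ / (0.35 × 8.4 × 10^8 m²) = 3.912 m
Δh = 3.912 m = 12.83 ft

Δh ≈ 12.8 ft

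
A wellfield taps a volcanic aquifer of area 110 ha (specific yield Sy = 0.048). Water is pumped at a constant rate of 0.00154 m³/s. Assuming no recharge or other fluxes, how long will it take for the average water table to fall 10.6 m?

t ≈ 4210 days

A = 110 ha = 1.1 × 10^6 m²
ΔV = Sy × A × Δh = 0.048 × 1.1 × 10^6 × 10.6 = 5.597 × 10^5 m³
Q = 0.00154 m³/s = 133.1 m³/d
t = ΔV / Q = 5.597 × 10^5 m³ / 133.1 m³/d = 4206 d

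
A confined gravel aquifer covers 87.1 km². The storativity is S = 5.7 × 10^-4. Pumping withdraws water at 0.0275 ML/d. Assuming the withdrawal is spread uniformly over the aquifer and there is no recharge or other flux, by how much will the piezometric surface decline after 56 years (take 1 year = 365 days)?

Δh ≈ 11.3 m

A = 87.1 km² = 8.71 × 10^7 m²
Q = 0.0275 ML/d = 27.5 m³/d
t = 56 years = 20440 d
ΔV = Q × t = 27.5 m³/d × 20440 d = 5.621 × 10^5 m³
Δh = ΔV / (S × A) = 5.621 × 10^5 / (5.7 × 10^-4 × 8.71 × 10^7) = 11.32 m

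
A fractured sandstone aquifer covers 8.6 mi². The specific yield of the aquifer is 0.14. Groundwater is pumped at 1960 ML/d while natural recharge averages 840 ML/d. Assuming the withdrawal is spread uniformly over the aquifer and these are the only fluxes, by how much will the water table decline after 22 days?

Δh ≈ 7.9 m

A = 8.6 mi² = 2.227 × 10^7 m²
Net abstraction = 1960 − 840 = 1120 ML/d
Q_net = 1120 ML/d = 1.12 × 10^6 m³/d
ΔV = Q × t = 1.12 × 10^6 m³/d × 22 d = 2.464 × 10^7 m³
Δh = ΔV / (Sy × A) = 2.464 × 10^7 / (0.14 × 2.227 × 10^7) = 7.902 m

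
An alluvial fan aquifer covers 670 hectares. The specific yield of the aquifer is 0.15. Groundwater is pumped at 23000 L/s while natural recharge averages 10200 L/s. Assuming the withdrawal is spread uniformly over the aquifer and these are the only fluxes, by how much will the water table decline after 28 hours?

A = 670 hectares = 6.7 × 10^6 m²
Net abstraction = 23000 − 10200 = 12800 L/s
Q_net = 12800 L/s = 1.106 × 10^6 m³/d
t = 28 hours = 1.167 d
ΔV = Q × t = 1.106 × 10^6 m³/d × 1.167 d = 1.29 × 10^6 m³
Δh = ΔV / (Sy × A) = 1.29 × 10^6 / (0.15 × 6.7 × 10^6) = 1.284 m

Δh ≈ 1.28 m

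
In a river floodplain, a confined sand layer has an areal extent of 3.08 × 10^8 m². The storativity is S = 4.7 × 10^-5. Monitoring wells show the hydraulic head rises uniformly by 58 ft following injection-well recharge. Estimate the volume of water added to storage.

ΔV ≈ 2.56 × 10^5 m³

Δh = 58 ft = 17.68 m
ΔV = S × A × Δh = 4.7 × 10^-5 × 3.08 × 10^8 m² × 17.68 m = 2.559 × 10^5 m³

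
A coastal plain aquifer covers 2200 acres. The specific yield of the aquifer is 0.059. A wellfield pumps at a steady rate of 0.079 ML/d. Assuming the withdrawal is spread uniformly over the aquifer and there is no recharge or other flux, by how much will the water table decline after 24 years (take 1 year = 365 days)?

Δh ≈ 1.32 m

A = 2200 acres = 8.903 × 10^6 m²
Q = 0.079 ML/d = 79 m³/d
t = 24 years = 8760 d
ΔV = Q × t = 79 m³/d × 8760 d = 6.92 × 10^5 m³
Δh = ΔV / (Sy × A) = 6.92 × 10^5 / (0.059 × 8.903 × 10^6) = 1.317 m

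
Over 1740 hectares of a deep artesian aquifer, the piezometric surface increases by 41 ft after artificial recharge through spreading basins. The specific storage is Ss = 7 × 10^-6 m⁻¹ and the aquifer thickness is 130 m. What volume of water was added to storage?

ΔV ≈ 1.98 × 10^5 m³

S = Ss × b = 7 × 10^-6 m⁻¹ × 130 m = 9.1 × 10^-4
A = 1740 hectares = 1.74 × 10^7 m²
Δh = 41 ft = 12.5 m
ΔV = S × A × Δh = 9.1 × 10^-4 × 1.74 × 10^7 m² × 12.5 m = 1.979 × 10^5 m³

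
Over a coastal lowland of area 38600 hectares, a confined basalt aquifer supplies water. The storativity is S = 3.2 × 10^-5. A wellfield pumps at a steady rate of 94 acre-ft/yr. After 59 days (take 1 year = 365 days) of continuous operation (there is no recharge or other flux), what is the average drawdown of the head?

A = 38600 hectares = 3.86 × 10^8 m²
Q = 94 acre-ft/yr = 317.7 m³/d
ΔV = Q × t = 317.7 m³/d × 59 d = 18740 m³
Δh = ΔV / (S × A) = 18740 / (3.2 × 10^-5 × 3.86 × 10^8) = 1.517 m

Δh ≈ 1.52 m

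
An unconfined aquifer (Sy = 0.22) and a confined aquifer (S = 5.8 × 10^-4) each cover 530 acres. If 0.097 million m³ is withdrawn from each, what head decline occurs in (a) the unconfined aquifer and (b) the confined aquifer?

A = 530 acres = 2.145 × 10^6 m²
ΔV = 0.097 million m³ = 97000 m³
Unconfined: Δh_u = ΔV/(Sy·A) = 97000/(0.22 × 2.145 × 10^6) = 0.2056 m
Confined: Δh_c = ΔV/(S·A) = 97000/(5.8 × 10^-4 × 2.145 × 10^6) = 77.97 m

Δh_u ≈ 0.206 m; Δh_c ≈ 78 m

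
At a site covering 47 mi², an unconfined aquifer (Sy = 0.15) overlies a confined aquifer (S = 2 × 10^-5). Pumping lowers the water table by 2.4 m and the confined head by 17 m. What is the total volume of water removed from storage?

A = 47 mi² = 1.217 × 10^8 m²
Unconfined: ΔV_u = Sy × A × Δh_u = 0.15 × 1.217 × 10^8 × 2.4 = 4.382 × 10^7 m³
Confined: ΔV_c = S × A × Δh_c = 2 × 10^-5 × 1.217 × 10^8 × 17 = 41390 m³
Total ΔV = 4.382 × 10^7 + 41390 = 4.386 × 10^7 m³

ΔV ≈ 4.39 × 10^7 m³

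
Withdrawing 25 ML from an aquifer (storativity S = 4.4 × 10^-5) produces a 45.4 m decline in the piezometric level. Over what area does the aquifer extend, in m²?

A ≈ 1.25 × 10^7 m²

ΔV = 25 ML = 25000 m³
A = ΔV / (S × Δh) = 25000 / (4.4 × 10^-5 × 45.4) = 1.252 × 10^7 m²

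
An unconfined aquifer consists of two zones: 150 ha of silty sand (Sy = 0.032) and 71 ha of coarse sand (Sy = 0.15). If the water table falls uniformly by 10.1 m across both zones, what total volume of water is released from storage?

A₁ = 150 ha = 1.5 × 10^6 m²; A₂ = 71 ha = 7.1 × 10^5 m²
ΔV₁ = 0.032 × 1.5 × 10^6 × 10.1 = 4.848 × 10^5 m³
ΔV₂ = 0.15 × 7.1 × 10^5 × 10.1 = 1.076 × 10^6 m³
ΔV = ΔV₁ + ΔV₂ = 1.56 × 10^6 m³

ΔV ≈ 1.56 × 10^6 m³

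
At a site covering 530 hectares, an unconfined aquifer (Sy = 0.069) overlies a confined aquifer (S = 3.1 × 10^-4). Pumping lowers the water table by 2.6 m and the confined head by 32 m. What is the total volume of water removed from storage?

A = 530 hectares = 5.3 × 10^6 m²
Unconfined: ΔV_u = Sy × A × Δh_u = 0.069 × 5.3 × 10^6 × 2.6 = 9.508 × 10^5 m³
Confined: ΔV_c = S × A × Δh_c = 3.1 × 10^-4 × 5.3 × 10^6 × 32 = 52580 m³
Total ΔV = 9.508 × 10^5 + 52580 = 1.003 × 10^6 m³

ΔV ≈ 1 × 10^6 m³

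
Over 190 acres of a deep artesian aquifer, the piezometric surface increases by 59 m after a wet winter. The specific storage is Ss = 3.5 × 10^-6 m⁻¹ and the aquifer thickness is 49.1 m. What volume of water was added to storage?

ΔV ≈ 7800 m³

S = Ss × b = 3.5 × 10^-6 m⁻¹ × 49.1 m = 1.718 × 10^-4
A = 190 acres = 7.689 × 10^5 m²
ΔV = S × A × Δh = 1.718 × 10^-4 × 7.689 × 10^5 m² × 59 m = 7796 m³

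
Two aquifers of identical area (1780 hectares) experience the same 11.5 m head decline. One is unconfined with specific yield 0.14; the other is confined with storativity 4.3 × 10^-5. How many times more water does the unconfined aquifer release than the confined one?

A = 1780 hectares = 1.78 × 10^7 m²
Unconfined: ΔV_u = Sy × A × Δh = 0.14 × 1.78 × 10^7 × 11.5 = 2.866 × 10^7 m³
Confined: ΔV_c = S × A × Δh = 4.3 × 10^-5 × 1.78 × 10^7 × 11.5 = 8802 m³
Ratio = ΔV_u / ΔV_c = Sy / S = 0.14 / 4.3 × 10^-5 = 3256

ΔV_u / ΔV_c ≈ 3260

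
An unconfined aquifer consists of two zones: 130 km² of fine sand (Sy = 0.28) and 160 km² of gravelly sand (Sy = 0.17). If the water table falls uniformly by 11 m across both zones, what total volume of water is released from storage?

ΔV ≈ 7 × 10^8 m³

A₁ = 130 km² = 1.3 × 10^8 m²; A₂ = 160 km² = 1.6 × 10^8 m²
ΔV₁ = 0.28 × 1.3 × 10^8 × 11 = 4.004 × 10^8 m³
ΔV₂ = 0.17 × 1.6 × 10^8 × 11 = 2.992 × 10^8 m³
ΔV = ΔV₁ + ΔV₂ = 6.996 × 10^8 m³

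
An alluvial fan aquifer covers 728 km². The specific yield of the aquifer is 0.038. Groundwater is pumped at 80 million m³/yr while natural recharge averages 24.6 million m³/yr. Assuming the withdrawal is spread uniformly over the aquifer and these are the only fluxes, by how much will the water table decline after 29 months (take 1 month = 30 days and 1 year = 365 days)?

Δh ≈ 4.77 m

A = 728 km² = 7.28 × 10^8 m²
Net abstraction = 80 − 24.6 = 55.4 million m³/yr
Q_net = 55.4 million m³/yr = 1.518 × 10^5 m³/d
t = 29 months = 870 d
ΔV = Q × t = 1.518 × 10^5 m³/d × 870 d = 1.32 × 10^8 m³
Δh = ΔV / (Sy × A) = 1.32 × 10^8 / (0.038 × 7.28 × 10^8) = 4.773 m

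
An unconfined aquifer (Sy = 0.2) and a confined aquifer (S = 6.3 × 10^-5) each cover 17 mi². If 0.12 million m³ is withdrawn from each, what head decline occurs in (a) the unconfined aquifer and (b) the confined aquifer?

Δh_u ≈ 0.0136 m; Δh_c ≈ 43.3 m

A = 17 mi² = 4.403 × 10^7 m²
ΔV = 0.12 million m³ = 1.2 × 10^5 m³
Unconfined: Δh_u = ΔV/(Sy·A) = 1.2 × 10^5/(0.2 × 4.403 × 10^7) = 0.01363 m
Confined: Δh_c = ΔV/(S·A) = 1.2 × 10^5/(6.3 × 10^-5 × 4.403 × 10^7) = 43.26 m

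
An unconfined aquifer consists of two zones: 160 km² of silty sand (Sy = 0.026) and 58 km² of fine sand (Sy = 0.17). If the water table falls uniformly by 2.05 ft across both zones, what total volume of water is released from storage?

A₁ = 160 km² = 1.6 × 10^8 m²; A₂ = 58 km² = 5.8 × 10^7 m²
Δh = 2.05 ft = 0.6248 m
ΔV₁ = 0.026 × 1.6 × 10^8 × 0.6248 = 2.599 × 10^6 m³
ΔV₂ = 0.17 × 5.8 × 10^7 × 0.6248 = 6.161 × 10^6 m³
ΔV = ΔV₁ + ΔV₂ = 8.76 × 10^6 m³

ΔV ≈ 8.76 × 10^6 m³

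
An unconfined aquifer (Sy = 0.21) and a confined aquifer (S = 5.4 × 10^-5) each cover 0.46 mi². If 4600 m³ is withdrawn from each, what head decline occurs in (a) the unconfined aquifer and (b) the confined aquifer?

A = 0.46 mi² = 1.191 × 10^6 m²
Unconfined: Δh_u = ΔV/(Sy·A) = 4600/(0.21 × 1.191 × 10^6) = 0.01839 m
Confined: Δh_c = ΔV/(S·A) = 4600/(5.4 × 10^-5 × 1.191 × 10^6) = 71.5 m

Δh_u ≈ 0.0184 m; Δh_c ≈ 71.5 m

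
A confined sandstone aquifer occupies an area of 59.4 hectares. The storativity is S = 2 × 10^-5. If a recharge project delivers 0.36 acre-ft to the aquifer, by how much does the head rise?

A = 59.4 hectares = 5.94 × 10^5 m²
ΔV = 0.36 acre-ft = 444.1 m³
Δh = ΔV / (S × A) = 444.1 m³ / (2 × 10^-5 × 5.94 × 10^5 m²) = 37.38 m

Δh ≈ 37.4 m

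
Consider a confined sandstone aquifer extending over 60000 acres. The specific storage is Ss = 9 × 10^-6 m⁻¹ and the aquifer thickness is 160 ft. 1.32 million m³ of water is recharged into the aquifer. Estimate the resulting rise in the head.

Δh ≈ 12.4 m

b = 160 ft = 48.77 m
S = Ss × b = 9 × 10^-6 m⁻¹ × 48.77 m = 4.389 × 10^-4
A = 60000 acres = 2.428 × 10^8 m²
ΔV = 1.32 million m³ = 1.32 × 10^6 m³
Δh = ΔV / (S × A) = 1.32 × 10^6 m³ / (4.389 × 10^-4 × 2.428 × 10^8 m²) = 12.39 m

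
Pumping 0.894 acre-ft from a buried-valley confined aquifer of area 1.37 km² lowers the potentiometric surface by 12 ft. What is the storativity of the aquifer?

A = 1.37 km² = 1.37 × 10^6 m²
Δh = 12 ft = 3.658 m
ΔV = 0.894 acre-ft = 1103 m³
S = ΔV / (A × Δh) = 1103 m³ / (1.37 × 10^6 m² × 3.658 m) = 2.201 × 10^-4

S ≈ 2.2 × 10^-4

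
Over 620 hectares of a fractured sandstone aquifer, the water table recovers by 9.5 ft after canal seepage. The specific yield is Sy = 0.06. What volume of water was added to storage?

A = 620 hectares = 6.2 × 10^6 m²
Δh = 9.5 ft = 2.896 m
ΔV = Sy × A × Δh = 0.06 × 6.2 × 10^6 m² × 2.896 m = 1.077 × 10^6 m³

ΔV ≈ 1.08 × 10^6 m³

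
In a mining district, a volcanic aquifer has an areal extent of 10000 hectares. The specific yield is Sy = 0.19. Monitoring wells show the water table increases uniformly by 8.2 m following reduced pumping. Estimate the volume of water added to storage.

ΔV ≈ 1.56 × 10^8 m³

A = 10000 hectares = 1 × 10^8 m²
ΔV = Sy × A × Δh = 0.19 × 1 × 10^8 m² × 8.2 m = 1.558 × 10^8 m³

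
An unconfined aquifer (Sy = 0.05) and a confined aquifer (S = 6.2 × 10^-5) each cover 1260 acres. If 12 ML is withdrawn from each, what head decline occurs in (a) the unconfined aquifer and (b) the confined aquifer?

A = 1260 acres = 5.099 × 10^6 m²
ΔV = 12 ML = 12000 m³
Unconfined: Δh_u = ΔV/(Sy·A) = 12000/(0.05 × 5.099 × 10^6) = 0.04707 m
Confined: Δh_c = ΔV/(S·A) = 12000/(6.2 × 10^-5 × 5.099 × 10^6) = 37.96 m

Δh_u ≈ 0.0471 m; Δh_c ≈ 38 m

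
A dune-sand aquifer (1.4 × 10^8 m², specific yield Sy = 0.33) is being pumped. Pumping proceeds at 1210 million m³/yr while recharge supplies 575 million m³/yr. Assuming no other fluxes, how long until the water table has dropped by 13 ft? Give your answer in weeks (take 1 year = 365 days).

Δh = 13 ft = 3.962 m
ΔV = Sy × A × Δh = 0.33 × 1.4 × 10^8 × 3.962 = 1.831 × 10^8 m³
Net withdrawal = 1210 − 575 = 635 million m³/yr = 1.74 × 10^6 m³/d
t = ΔV / Q = 1.831 × 10^8 m³ / 1.74 × 10^6 m³/d = 105.2 d
t = 105.2 d ≈ 15.03 weeks

t ≈ 15 weeks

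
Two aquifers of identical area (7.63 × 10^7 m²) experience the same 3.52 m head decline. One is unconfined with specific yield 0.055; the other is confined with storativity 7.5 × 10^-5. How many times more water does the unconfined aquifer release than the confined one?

Unconfined: ΔV_u = Sy × A × Δh = 0.055 × 7.63 × 10^7 × 3.52 = 1.477 × 10^7 m³
Confined: ΔV_c = S × A × Δh = 7.5 × 10^-5 × 7.63 × 10^7 × 3.52 = 20140 m³
Ratio = ΔV_u / ΔV_c = Sy / S = 0.055 / 7.5 × 10^-5 = 733.3

ΔV_u / ΔV_c ≈ 733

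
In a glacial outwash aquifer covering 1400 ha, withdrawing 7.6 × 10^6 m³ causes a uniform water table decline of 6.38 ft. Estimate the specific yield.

Sy ≈ 0.28

A = 1400 ha = 1.4 × 10^7 m²
Δh = 6.38 ft = 1.945 m
Sy = ΔV / (A × Δh) = 7.6 × 10^6 m³ / (1.4 × 10^7 m² × 1.945 m) = 0.2792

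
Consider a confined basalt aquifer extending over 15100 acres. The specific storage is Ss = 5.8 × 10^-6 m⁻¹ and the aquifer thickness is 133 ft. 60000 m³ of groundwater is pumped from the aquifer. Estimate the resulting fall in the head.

b = 133 ft = 40.54 m
S = Ss × b = 5.8 × 10^-6 m⁻¹ × 40.54 m = 2.351 × 10^-4
A = 15100 acres = 6.111 × 10^7 m²
Δh = ΔV / (S × A) = 60000 m³ / (2.351 × 10^-4 × 6.111 × 10^7 m²) = 4.176 m

Δh ≈ 4.18 m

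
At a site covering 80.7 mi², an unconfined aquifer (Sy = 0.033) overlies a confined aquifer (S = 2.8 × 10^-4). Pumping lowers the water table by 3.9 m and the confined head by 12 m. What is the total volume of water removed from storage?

ΔV ≈ 2.76 × 10^7 m³

A = 80.7 mi² = 2.09 × 10^8 m²
Unconfined: ΔV_u = Sy × A × Δh_u = 0.033 × 2.09 × 10^8 × 3.9 = 2.69 × 10^7 m³
Confined: ΔV_c = S × A × Δh_c = 2.8 × 10^-4 × 2.09 × 10^8 × 12 = 7.023 × 10^5 m³
Total ΔV = 2.69 × 10^7 + 7.023 × 10^5 = 2.76 × 10^7 m³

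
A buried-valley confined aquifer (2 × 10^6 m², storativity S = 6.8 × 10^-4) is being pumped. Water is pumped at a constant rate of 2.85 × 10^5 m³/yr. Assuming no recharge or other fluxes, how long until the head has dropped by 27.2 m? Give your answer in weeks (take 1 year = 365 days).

ΔV = S × A × Δh = 6.8 × 10^-4 × 2 × 10^6 × 27.2 = 36990 m³
Q = 2.85 × 10^5 m³/yr = 780.8 m³/d
t = ΔV / Q = 36990 m³ / 780.8 m³/d = 47.38 d
t = 47.38 d ≈ 6.768 weeks

t ≈ 6.77 weeks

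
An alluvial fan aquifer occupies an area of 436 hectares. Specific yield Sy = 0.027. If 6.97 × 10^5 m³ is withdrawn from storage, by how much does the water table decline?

Δh ≈ 5.92 m

A = 436 hectares = 4.36 × 10^6 m²
Δh = ΔV / (Sy × A) = 6.97 × 10^5 m³ / (0.027 × 4.36 × 10^6 m²) = 5.921 m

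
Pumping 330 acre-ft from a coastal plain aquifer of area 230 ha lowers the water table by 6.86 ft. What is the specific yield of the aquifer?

Sy ≈ 0.085

A = 230 ha = 2.3 × 10^6 m²
Δh = 6.86 ft = 2.091 m
ΔV = 330 acre-ft = 4.07 × 10^5 m³
Sy = ΔV / (A × Δh) = 4.07 × 10^5 m³ / (2.3 × 10^6 m² × 2.091 m) = 0.08464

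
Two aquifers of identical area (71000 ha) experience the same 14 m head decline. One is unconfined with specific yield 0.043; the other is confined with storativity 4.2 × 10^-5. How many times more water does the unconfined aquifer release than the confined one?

A = 71000 ha = 7.1 × 10^8 m²
Unconfined: ΔV_u = Sy × A × Δh = 0.043 × 7.1 × 10^8 × 14 = 4.274 × 10^8 m³
Confined: ΔV_c = S × A × Δh = 4.2 × 10^-5 × 7.1 × 10^8 × 14 = 4.175 × 10^5 m³
Ratio = ΔV_u / ΔV_c = Sy / S = 0.043 / 4.2 × 10^-5 = 1024

ΔV_u / ΔV_c ≈ 1020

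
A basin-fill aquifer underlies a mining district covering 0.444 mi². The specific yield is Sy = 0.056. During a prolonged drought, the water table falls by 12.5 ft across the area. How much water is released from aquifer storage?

A = 0.444 mi² = 1.15 × 10^6 m²
Δh = 12.5 ft = 3.81 m
ΔV = Sy × A × Δh = 0.056 × 1.15 × 10^6 m² × 3.81 m = 2.454 × 10^5 m³

ΔV ≈ 2.45 × 10^5 m³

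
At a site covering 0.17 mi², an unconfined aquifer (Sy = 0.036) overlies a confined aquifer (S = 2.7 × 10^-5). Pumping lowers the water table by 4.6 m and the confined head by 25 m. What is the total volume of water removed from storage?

A = 0.17 mi² = 4.403 × 10^5 m²
Unconfined: ΔV_u = Sy × A × Δh_u = 0.036 × 4.403 × 10^5 × 4.6 = 72910 m³
Confined: ΔV_c = S × A × Δh_c = 2.7 × 10^-5 × 4.403 × 10^5 × 25 = 297.2 m³
Total ΔV = 72910 + 297.2 = 73210 m³

ΔV ≈ 73200 m³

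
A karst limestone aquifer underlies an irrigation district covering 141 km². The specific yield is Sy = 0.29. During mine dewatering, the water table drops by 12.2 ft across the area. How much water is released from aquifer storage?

A = 141 km² = 1.41 × 10^8 m²
Δh = 12.2 ft = 3.719 m
ΔV = Sy × A × Δh = 0.29 × 1.41 × 10^8 m² × 3.719 m = 1.521 × 10^8 m³

ΔV ≈ 1.52 × 10^8 m³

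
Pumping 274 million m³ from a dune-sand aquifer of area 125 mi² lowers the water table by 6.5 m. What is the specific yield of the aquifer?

Sy ≈ 0.13

A = 125 mi² = 3.237 × 10^8 m²
ΔV = 274 million m³ = 2.74 × 10^8 m³
Sy = ΔV / (A × Δh) = 2.74 × 10^8 m³ / (3.237 × 10^8 m² × 6.5 m) = 0.1302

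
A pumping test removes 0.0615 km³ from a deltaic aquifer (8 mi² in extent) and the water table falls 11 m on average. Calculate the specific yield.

Sy ≈ 0.27

A = 8 mi² = 2.072 × 10^7 m²
ΔV = 0.0615 km³ = 6.15 × 10^7 m³
Sy = ΔV / (A × Δh) = 6.15 × 10^7 m³ / (2.072 × 10^7 m² × 11 m) = 0.2698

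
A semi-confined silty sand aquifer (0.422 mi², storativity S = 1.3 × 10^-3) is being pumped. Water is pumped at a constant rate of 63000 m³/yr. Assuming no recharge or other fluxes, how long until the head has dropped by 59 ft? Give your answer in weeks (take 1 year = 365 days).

t ≈ 21.1 weeks

A = 0.422 mi² = 1.093 × 10^6 m²
Δh = 59 ft = 17.98 m
ΔV = S × A × Δh = 0.0013 × 1.093 × 10^6 × 17.98 = 25550 m³
Q = 63000 m³/yr = 172.6 m³/d
t = ΔV / Q = 25550 m³ / 172.6 m³/d = 148 d
t = 148 d ≈ 21.15 weeks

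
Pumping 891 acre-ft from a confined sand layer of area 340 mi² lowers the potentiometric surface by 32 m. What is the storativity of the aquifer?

S ≈ 3.9 × 10^-5

A = 340 mi² = 8.806 × 10^8 m²
ΔV = 891 acre-ft = 1.099 × 10^6 m³
S = ΔV / (A × Δh) = 1.099 × 10^6 m³ / (8.806 × 10^8 m² × 32 m) = 3.9 × 10^-5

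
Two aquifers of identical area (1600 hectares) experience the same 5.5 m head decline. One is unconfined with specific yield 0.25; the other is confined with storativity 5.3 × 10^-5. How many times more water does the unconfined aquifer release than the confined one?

ΔV_u / ΔV_c ≈ 4720

A = 1600 hectares = 1.6 × 10^7 m²
Unconfined: ΔV_u = Sy × A × Δh = 0.25 × 1.6 × 10^7 × 5.5 = 2.2 × 10^7 m³
Confined: ΔV_c = S × A × Δh = 5.3 × 10^-5 × 1.6 × 10^7 × 5.5 = 4664 m³
Ratio = ΔV_u / ΔV_c = Sy / S = 0.25 / 5.3 × 10^-5 = 4717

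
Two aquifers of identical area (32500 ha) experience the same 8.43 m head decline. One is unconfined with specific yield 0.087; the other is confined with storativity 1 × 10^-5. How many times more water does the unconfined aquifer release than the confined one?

ΔV_u / ΔV_c ≈ 8700

A = 32500 ha = 3.25 × 10^8 m²
Unconfined: ΔV_u = Sy × A × Δh = 0.087 × 3.25 × 10^8 × 8.43 = 2.384 × 10^8 m³
Confined: ΔV_c = S × A × Δh = 1 × 10^-5 × 3.25 × 10^8 × 8.43 = 27400 m³
Ratio = ΔV_u / ΔV_c = Sy / S = 0.087 / 1 × 10^-5 = 8700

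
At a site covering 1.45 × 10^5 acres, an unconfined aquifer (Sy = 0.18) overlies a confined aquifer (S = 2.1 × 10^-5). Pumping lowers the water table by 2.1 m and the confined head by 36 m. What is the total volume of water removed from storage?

A = 1.45 × 10^5 acres = 5.868 × 10^8 m²
Unconfined: ΔV_u = Sy × A × Δh_u = 0.18 × 5.868 × 10^8 × 2.1 = 2.218 × 10^8 m³
Confined: ΔV_c = S × A × Δh_c = 2.1 × 10^-5 × 5.868 × 10^8 × 36 = 4.436 × 10^5 m³
Total ΔV = 2.218 × 10^8 + 4.436 × 10^5 = 2.223 × 10^8 m³

ΔV ≈ 2.22 × 10^8 m³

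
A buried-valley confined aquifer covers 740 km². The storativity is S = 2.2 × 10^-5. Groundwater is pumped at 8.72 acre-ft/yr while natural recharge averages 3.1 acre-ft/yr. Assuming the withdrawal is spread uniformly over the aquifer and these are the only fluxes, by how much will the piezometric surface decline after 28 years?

A = 740 km² = 7.4 × 10^8 m²
Net abstraction = 8.72 − 3.1 = 5.62 acre-ft/yr
Q_net = 5.62 acre-ft/yr = 18.99 m³/d
t = 28 years = 10220 d
ΔV = Q × t = 18.99 m³/d × 10220 d = 1.941 × 10^5 m³
Δh = ΔV / (S × A) = 1.941 × 10^5 / (2.2 × 10^-5 × 7.4 × 10^8) = 11.92 m

Δh ≈ 11.9 m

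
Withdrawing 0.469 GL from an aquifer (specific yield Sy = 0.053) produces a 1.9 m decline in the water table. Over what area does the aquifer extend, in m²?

A ≈ 4.66 × 10^6 m²

ΔV = 0.469 GL = 4.69 × 10^5 m³
A = ΔV / (Sy × Δh) = 4.69 × 10^5 / (0.053 × 1.9) = 4.657 × 10^6 m²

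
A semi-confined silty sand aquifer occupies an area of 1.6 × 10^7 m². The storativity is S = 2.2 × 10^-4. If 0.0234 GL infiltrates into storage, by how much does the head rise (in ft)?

Δh ≈ 21.8 ft

ΔV = 0.0234 GL = 23400 m³
Δh = ΔV / (S × A) = 23400 m³ / (2.2 × 10^-4 × 1.6 × 10^7 m²) = 6.648 m
Δh = 6.648 m = 21.81 ft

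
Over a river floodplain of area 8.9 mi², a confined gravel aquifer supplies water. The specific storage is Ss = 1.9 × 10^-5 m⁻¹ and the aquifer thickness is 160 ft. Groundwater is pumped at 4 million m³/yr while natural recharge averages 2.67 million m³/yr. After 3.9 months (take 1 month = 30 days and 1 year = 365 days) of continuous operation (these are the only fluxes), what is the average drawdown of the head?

Δh ≈ 20 m

b = 160 ft = 48.77 m
S = Ss × b = 1.9 × 10^-5 m⁻¹ × 48.77 m = 9.266 × 10^-4
A = 8.9 mi² = 2.305 × 10^7 m²
Net abstraction = 4 − 2.67 = 1.33 million m³/yr
Q_net = 1.33 million m³/yr = 3644 m³/d
t = 3.9 months = 117 d
ΔV = Q × t = 3644 m³/d × 117 d = 4.263 × 10^5 m³
Δh = ΔV / (S × A) = 4.263 × 10^5 / (9.266 × 10^-4 × 2.305 × 10^7) = 19.96 m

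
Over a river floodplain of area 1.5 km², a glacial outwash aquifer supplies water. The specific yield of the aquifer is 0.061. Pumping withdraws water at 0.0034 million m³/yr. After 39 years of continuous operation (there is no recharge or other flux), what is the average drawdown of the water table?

Δh ≈ 1.45 m

A = 1.5 km² = 1.5 × 10^6 m²
Q = 0.0034 million m³/yr = 9.315 m³/d
t = 39 years = 14240 d
ΔV = Q × t = 9.315 m³/d × 14240 d = 1.326 × 10^5 m³
Δh = ΔV / (Sy × A) = 1.326 × 10^5 / (0.061 × 1.5 × 10^6) = 1.449 m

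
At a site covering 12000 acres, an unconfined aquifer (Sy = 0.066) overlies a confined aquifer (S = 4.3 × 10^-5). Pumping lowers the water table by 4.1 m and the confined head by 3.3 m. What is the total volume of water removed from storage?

ΔV ≈ 1.31 × 10^7 m³

A = 12000 acres = 4.856 × 10^7 m²
Unconfined: ΔV_u = Sy × A × Δh_u = 0.066 × 4.856 × 10^7 × 4.1 = 1.314 × 10^7 m³
Confined: ΔV_c = S × A × Δh_c = 4.3 × 10^-5 × 4.856 × 10^7 × 3.3 = 6891 m³
Total ΔV = 1.314 × 10^7 + 6891 = 1.315 × 10^7 m³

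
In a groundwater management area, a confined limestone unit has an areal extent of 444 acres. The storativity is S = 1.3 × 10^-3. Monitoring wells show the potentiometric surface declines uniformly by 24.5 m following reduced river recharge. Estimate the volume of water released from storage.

A = 444 acres = 1.797 × 10^6 m²
ΔV = S × A × Δh = 0.0013 × 1.797 × 10^6 m² × 24.5 m = 57230 m³

ΔV ≈ 57200 m³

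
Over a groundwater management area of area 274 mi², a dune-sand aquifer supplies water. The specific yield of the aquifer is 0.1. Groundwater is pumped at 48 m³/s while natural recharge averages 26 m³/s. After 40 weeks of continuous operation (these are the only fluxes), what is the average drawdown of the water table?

A = 274 mi² = 7.097 × 10^8 m²
Net abstraction = 48 − 26 = 22 m³/s
Q_net = 22 m³/s = 1.901 × 10^6 m³/d
t = 40 weeks = 280 d
ΔV = Q × t = 1.901 × 10^6 m³/d × 280 d = 5.322 × 10^8 m³
Δh = ΔV / (Sy × A) = 5.322 × 10^8 / (0.1 × 7.097 × 10^8) = 7.5 m

Δh ≈ 7.5 m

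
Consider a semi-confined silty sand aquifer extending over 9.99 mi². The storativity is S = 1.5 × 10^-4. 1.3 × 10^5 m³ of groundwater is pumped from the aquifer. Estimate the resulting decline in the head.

A = 9.99 mi² = 2.587 × 10^7 m²
Δh = ΔV / (S × A) = 1.3 × 10^5 m³ / (1.5 × 10^-4 × 2.587 × 10^7 m²) = 33.5 m

Δh ≈ 33.5 m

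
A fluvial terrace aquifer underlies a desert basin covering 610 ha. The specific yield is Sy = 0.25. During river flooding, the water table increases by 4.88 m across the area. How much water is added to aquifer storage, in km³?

ΔV ≈ 0.00744 km³

A = 610 ha = 6.1 × 10^6 m²
ΔV = Sy × A × Δh = 0.25 × 6.1 × 10^6 m² × 4.88 m = 7.442 × 10^6 m³
ΔV = 7.442 × 10^6 m³ = 0.007442 km³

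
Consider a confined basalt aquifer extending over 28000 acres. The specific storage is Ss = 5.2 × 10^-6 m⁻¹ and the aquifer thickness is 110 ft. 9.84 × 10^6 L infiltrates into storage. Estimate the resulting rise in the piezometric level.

Δh ≈ 0.498 m

b = 110 ft = 33.53 m
S = Ss × b = 5.2 × 10^-6 m⁻¹ × 33.53 m = 1.743 × 10^-4
A = 28000 acres = 1.133 × 10^8 m²
ΔV = 9.84 × 10^6 L = 9840 m³
Δh = ΔV / (S × A) = 9840 m³ / (1.743 × 10^-4 × 1.133 × 10^8 m²) = 0.4981 m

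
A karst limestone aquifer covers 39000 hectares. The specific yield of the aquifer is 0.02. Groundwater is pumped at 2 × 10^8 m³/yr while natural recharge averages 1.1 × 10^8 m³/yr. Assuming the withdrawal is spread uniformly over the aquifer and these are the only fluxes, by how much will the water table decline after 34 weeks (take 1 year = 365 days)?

Δh ≈ 7.52 m

A = 39000 hectares = 3.9 × 10^8 m²
Net abstraction = 2 × 10^8 − 1.1 × 10^8 = 9 × 10^7 m³/yr
Q_net = 9 × 10^7 m³/yr = 2.466 × 10^5 m³/d
t = 34 weeks = 238 d
ΔV = Q × t = 2.466 × 10^5 m³/d × 238 d = 5.868 × 10^7 m³
Δh = ΔV / (Sy × A) = 5.868 × 10^7 / (0.02 × 3.9 × 10^8) = 7.524 m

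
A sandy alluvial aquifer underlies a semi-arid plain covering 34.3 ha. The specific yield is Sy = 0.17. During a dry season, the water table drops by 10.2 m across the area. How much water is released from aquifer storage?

A = 34.3 ha = 3.43 × 10^5 m²
ΔV = Sy × A × Δh = 0.17 × 3.43 × 10^5 m² × 10.2 m = 5.948 × 10^5 m³

ΔV ≈ 5.95 × 10^5 m³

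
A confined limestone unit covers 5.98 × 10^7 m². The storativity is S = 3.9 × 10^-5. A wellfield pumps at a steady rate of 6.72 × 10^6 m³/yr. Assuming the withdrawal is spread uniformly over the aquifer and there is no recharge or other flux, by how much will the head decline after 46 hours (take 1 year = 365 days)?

Q = 6.72 × 10^6 m³/yr = 18410 m³/d
t = 46 hours = 1.917 d
ΔV = Q × t = 18410 m³/d × 1.917 d = 35290 m³
Δh = ΔV / (S × A) = 35290 / (3.9 × 10^-5 × 5.98 × 10^7) = 15.13 m

Δh ≈ 15.1 m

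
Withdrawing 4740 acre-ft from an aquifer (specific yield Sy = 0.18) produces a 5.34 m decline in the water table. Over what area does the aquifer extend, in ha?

ΔV = 4740 acre-ft = 5.847 × 10^6 m³
A = ΔV / (Sy × Δh) = 5.847 × 10^6 / (0.18 × 5.34) = 6.083 × 10^6 m²
A = 6.083 × 10^6 m² = 608.3 ha

A ≈ 608 ha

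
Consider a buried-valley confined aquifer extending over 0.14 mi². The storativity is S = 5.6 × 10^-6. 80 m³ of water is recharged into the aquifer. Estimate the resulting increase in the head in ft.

Δh ≈ 129 ft

A = 0.14 mi² = 3.626 × 10^5 m²
Δh = ΔV / (S × A) = 80 m³ / (5.6 × 10^-6 × 3.626 × 10^5 m²) = 39.4 m
Δh = 39.4 m = 129.3 ft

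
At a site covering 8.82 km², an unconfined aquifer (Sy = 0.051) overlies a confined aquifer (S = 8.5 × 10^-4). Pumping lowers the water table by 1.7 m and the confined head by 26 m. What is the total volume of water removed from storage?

ΔV ≈ 9.6 × 10^5 m³

A = 8.82 km² = 8.82 × 10^6 m²
Unconfined: ΔV_u = Sy × A × Δh_u = 0.051 × 8.82 × 10^6 × 1.7 = 7.647 × 10^5 m³
Confined: ΔV_c = S × A × Δh_c = 8.5 × 10^-4 × 8.82 × 10^6 × 26 = 1.949 × 10^5 m³
Total ΔV = 7.647 × 10^5 + 1.949 × 10^5 = 9.596 × 10^5 m³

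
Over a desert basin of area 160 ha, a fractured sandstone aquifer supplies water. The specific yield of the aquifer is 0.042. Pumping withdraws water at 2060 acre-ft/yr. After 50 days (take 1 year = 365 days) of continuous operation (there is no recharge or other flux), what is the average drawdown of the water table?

A = 160 ha = 1.6 × 10^6 m²
Q = 2060 acre-ft/yr = 6962 m³/d
ΔV = Q × t = 6962 m³/d × 50 d = 3.481 × 10^5 m³
Δh = ΔV / (Sy × A) = 3.481 × 10^5 / (0.042 × 1.6 × 10^6) = 5.18 m

Δh ≈ 5.18 m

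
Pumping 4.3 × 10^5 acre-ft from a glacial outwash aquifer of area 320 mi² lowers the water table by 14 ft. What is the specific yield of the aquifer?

A = 320 mi² = 8.288 × 10^8 m²
Δh = 14 ft = 4.267 m
ΔV = 4.3 × 10^5 acre-ft = 5.304 × 10^8 m³
Sy = ΔV / (A × Δh) = 5.304 × 10^8 m³ / (8.288 × 10^8 m² × 4.267 m) = 0.15

Sy ≈ 0.15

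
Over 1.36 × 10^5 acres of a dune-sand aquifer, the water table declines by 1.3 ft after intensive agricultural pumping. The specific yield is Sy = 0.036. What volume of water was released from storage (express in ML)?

A = 1.36 × 10^5 acres = 5.504 × 10^8 m²
Δh = 1.3 ft = 0.3962 m
ΔV = Sy × A × Δh = 0.036 × 5.504 × 10^8 m² × 0.3962 m = 7.851 × 10^6 m³
ΔV = 7.851 × 10^6 m³ = 7851 ML

ΔV ≈ 7850 ML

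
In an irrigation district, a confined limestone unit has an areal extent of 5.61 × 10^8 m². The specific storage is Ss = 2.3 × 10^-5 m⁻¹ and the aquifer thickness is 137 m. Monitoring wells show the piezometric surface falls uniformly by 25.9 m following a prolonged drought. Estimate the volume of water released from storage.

S = Ss × b = 2.3 × 10^-5 m⁻¹ × 137 m = 3.151 × 10^-3
ΔV = S × A × Δh = 0.003151 × 5.61 × 10^8 m² × 25.9 m = 4.578 × 10^7 m³

ΔV ≈ 4.58 × 10^7 m³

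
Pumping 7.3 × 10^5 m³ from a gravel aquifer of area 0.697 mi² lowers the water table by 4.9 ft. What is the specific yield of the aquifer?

A = 0.697 mi² = 1.805 × 10^6 m²
Δh = 4.9 ft = 1.494 m
Sy = ΔV / (A × Δh) = 7.3 × 10^5 m³ / (1.805 × 10^6 m² × 1.494 m) = 0.2708

Sy ≈ 0.27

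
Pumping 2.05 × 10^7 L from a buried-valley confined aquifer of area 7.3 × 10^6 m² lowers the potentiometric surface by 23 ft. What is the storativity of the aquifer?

S ≈ 4 × 10^-4

Δh = 23 ft = 7.01 m
ΔV = 2.05 × 10^7 L = 20500 m³
S = ΔV / (A × Δh) = 20500 m³ / (7.3 × 10^6 m² × 7.01 m) = 4.006 × 10^-4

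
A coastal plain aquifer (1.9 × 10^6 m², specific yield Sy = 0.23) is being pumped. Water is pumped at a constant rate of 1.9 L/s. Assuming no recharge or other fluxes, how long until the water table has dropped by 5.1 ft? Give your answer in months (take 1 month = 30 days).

t ≈ 138 months

Δh = 5.1 ft = 1.554 m
ΔV = Sy × A × Δh = 0.23 × 1.9 × 10^6 × 1.554 = 6.793 × 10^5 m³
Q = 1.9 L/s = 164.2 m³/d
t = ΔV / Q = 6.793 × 10^5 m³ / 164.2 m³/d = 4138 d
t = 4138 d ≈ 137.9 months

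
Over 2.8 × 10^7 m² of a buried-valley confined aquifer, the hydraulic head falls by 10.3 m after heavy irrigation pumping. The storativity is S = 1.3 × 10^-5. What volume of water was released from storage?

ΔV ≈ 3750 m³

ΔV = S × A × Δh = 1.3 × 10^-5 × 2.8 × 10^7 m² × 10.3 m = 3749 m³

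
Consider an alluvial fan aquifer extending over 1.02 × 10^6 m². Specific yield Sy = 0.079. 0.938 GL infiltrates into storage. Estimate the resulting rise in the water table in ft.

Δh ≈ 38.2 ft

ΔV = 0.938 GL = 9.38 × 10^5 m³
Δh = ΔV / (Sy × A) = 9.38 × 10^5 m³ / (0.079 × 1.02 × 10^6 m²) = 11.64 m
Δh = 11.64 m = 38.19 ft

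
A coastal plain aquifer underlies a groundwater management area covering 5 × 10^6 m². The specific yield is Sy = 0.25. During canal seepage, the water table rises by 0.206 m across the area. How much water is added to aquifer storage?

ΔV = Sy × A × Δh = 0.25 × 5 × 10^6 m² × 0.206 m = 2.575 × 10^5 m³

ΔV ≈ 2.58 × 10^5 m³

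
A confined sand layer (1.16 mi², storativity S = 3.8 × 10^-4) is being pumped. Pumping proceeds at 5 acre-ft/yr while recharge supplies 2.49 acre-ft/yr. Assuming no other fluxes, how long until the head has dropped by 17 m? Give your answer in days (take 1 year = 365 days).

t ≈ 2290 days

A = 1.16 mi² = 3.004 × 10^6 m²
ΔV = S × A × Δh = 3.8 × 10^-4 × 3.004 × 10^6 × 17 = 19410 m³
Net withdrawal = 5 − 2.49 = 2.51 acre-ft/yr = 8.482 m³/d
t = ΔV / Q = 19410 m³ / 8.482 m³/d = 2288 d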